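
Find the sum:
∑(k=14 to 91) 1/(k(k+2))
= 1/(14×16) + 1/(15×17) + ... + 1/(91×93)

Partial fractions: 1/(k(k+2)) = (1/2)[1/k - 1/(k+2)]
Telescoping leaves the first two and last two terms:
= (1/2)[1/14 + 1/15 - 1/92 - 1/93]
= 34879/598920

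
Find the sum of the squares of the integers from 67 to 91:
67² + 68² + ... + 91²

Use ∑_{k=1}^{n} k² = n(n+1)(2n+1)/6, then subtract the first 66 terms.
∑_{k=1}^{91} k² = 91×92×183/6 = 255346
∑_{k=1}^{66} k² = 66×67×133/6 = 98021
∑_{k=67}^{91} k² = 255346 - 98021 = 157325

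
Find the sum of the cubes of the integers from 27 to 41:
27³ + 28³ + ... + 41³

Use ∑_{k=1}^{n} k³ = [n(n+1)/2]², then subtract the first 26 terms.
∑_{k=1}^{41} k³ = [41×42/2]² = 861² = 741321
∑_{k=1}^{26} k³ = [26×27/2]² = 351² = 123201
∑_{k=27}^{41} k³ = 741321 - 123201 = 618120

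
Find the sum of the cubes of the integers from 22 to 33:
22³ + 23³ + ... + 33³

Use ∑_{k=1}^{n} k³ = [n(n+1)/2]², then subtract the first 21 terms.
∑_{k=1}^{33} k³ = [33×34/2]² = 561² = 314721
∑_{k=1}^{21} k³ = [21×22/2]² = 231² = 53361
∑_{k=22}^{33} k³ = 314721 - 53361 = 261360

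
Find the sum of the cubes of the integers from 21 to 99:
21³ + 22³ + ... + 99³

Use ∑_{k=1}^{n} k³ = [n(n+1)/2]², then subtract the first 20 terms.
∑_{k=1}^{99} k³ = [99×100/2]² = 4950² = 24502500
∑_{k=1}^{20} k³ = [20×21/2]² = 210² = 44100
∑_{k=21}^{99} k³ = 24502500 - 44100 = 24458400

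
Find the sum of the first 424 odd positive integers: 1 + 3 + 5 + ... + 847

Sum of first n odd numbers = n²
= 424²
= 179776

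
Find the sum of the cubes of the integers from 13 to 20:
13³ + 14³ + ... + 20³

Use ∑_{k=1}^{n} k³ = [n(n+1)/2]², then subtract the first 12 terms.
∑_{k=1}^{20} k³ = [20×21/2]² = 210² = 44100
∑_{k=1}^{12} k³ = [12×13/2]² = 78² = 6084
∑_{k=13}^{20} k³ = 44100 - 6084 = 38016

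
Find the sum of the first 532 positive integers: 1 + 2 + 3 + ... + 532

Formula: ∑k = n(n+1)/2
= 532×533/2
= 283556/2
= 141778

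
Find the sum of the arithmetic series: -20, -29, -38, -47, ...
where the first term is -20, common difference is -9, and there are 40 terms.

Sₙ = n/2 × (first + last)
Last term = a + (n-1)d = -20 + (40-1)×(-9) = -371
S_40 = 40/2 × (-20 + (-371))
S_40 = 40/2 × (-391) = -7820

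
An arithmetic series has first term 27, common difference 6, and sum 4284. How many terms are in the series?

Using S = n/2 × [2a + (n-1)d]
4284 = n/2 × [2(27) + (n-1)(6)]
4284 = n/2 × [54 + 6n - 6]
8568 = n × [48 + 6n]
6n² + (48)n - 8568 = 0
Discriminant: Δ = (48)² - 4(6)(-8568) = 2304 + 205632 = 207936
√Δ = 456
n = [-(48) + √Δ] / (2·6) = (-48 + 456) / 12 = 408 / 12 = 34
(The negative root is discarded since n must be a positive integer.)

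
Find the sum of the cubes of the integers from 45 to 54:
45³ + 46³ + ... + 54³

Use ∑_{k=1}^{n} k³ = [n(n+1)/2]², then subtract the first 44 terms.
∑_{k=1}^{54} k³ = [54×55/2]² = 1485² = 2205225
∑_{k=1}^{44} k³ = [44×45/2]² = 990² = 980100
∑_{k=45}^{54} k³ = 2205225 - 980100 = 1225125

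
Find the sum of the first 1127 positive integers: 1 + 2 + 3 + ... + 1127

Formula: ∑k = n(n+1)/2
= 1127×1128/2
= 1271256/2
= 635628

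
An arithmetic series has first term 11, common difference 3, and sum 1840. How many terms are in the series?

Using S = n/2 × [2a + (n-1)d]
1840 = n/2 × [2(11) + (n-1)(3)]
1840 = n/2 × [22 + 3n - 3]
3680 = n × [19 + 3n]
3n² + (19)n - 3680 = 0
Discriminant: Δ = (19)² - 4(3)(-3680) = 361 + 44160 = 44521
√Δ = 211
n = [-(19) + √Δ] / (2·3) = (-19 + 211) / 6 = 192 / 6 = 32
(The negative root is discarded since n must be a positive integer.)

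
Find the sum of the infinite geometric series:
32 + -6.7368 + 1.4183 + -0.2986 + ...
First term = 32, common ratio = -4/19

For |r| < 1, S = a / (1 - r)
S = 32 / (1 - (-4/19))
S = 32 / (23/19)
S = 608/23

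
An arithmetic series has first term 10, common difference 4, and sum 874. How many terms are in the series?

Using S = n/2 × [2a + (n-1)d]
874 = n/2 × [2(10) + (n-1)(4)]
874 = n/2 × [20 + 4n - 4]
1748 = n × [16 + 4n]
4n² + (16)n - 1748 = 0
Discriminant: Δ = (16)² - 4(4)(-1748) = 256 + 27968 = 28224
√Δ = 168
n = [-(16) + √Δ] / (2·4) = (-16 + 168) / 8 = 152 / 8 = 19
(The negative root is discarded since n must be a positive integer.)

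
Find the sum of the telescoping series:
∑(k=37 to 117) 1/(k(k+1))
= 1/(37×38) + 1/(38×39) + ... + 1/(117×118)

Partial fractions: 1/(k(k+1)) = 1/k - 1/(k+1)
The series telescopes:
= (1/37 - 1/38) + (1/38 - 1/39) + ... + (1/117 - 1/118)
= 1/37 - 1/118
= 81/4366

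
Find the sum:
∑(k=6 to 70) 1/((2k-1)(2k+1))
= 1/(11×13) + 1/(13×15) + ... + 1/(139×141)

Partial fractions: 1/((2k-1)(2k+1)) = (1/2)[1/(2k-1) - 1/(2k+1)]
The series telescopes:
= (1/2)[1/11 - 1/141]
= 65/1551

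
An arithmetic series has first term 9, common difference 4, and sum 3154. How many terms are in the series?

Using S = n/2 × [2a + (n-1)d]
3154 = n/2 × [2(9) + (n-1)(4)]
3154 = n/2 × [18 + 4n - 4]
6308 = n × [14 + 4n]
4n² + (14)n - 6308 = 0
Discriminant: Δ = (14)² - 4(4)(-6308) = 196 + 100928 = 101124
√Δ = 318
n = [-(14) + √Δ] / (2·4) = (-14 + 318) / 8 = 304 / 8 = 38
(The negative root is discarded since n must be a positive integer.)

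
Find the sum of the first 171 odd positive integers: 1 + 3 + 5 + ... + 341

Sum of first n odd numbers = n²
= 171²
= 29241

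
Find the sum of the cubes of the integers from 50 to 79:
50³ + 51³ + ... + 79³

Use ∑_{k=1}^{n} k³ = [n(n+1)/2]², then subtract the first 49 terms.
∑_{k=1}^{79} k³ = [79×80/2]² = 3160² = 9985600
∑_{k=1}^{49} k³ = [49×50/2]² = 1225² = 1500625
∑_{k=50}^{79} k³ = 9985600 - 1500625 = 8484975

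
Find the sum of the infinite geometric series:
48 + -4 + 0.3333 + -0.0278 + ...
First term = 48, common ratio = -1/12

For |r| < 1, S = a / (1 - r)
S = 48 / (1 - (-1/12))
S = 48 / (13/12)
S = 576/13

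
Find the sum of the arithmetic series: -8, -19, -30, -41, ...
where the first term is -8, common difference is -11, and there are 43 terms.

Sₙ = n/2 × (first + last)
Last term = a + (n-1)d = -8 + (43-1)×(-11) = -470
S_43 = 43/2 × (-8 + (-470))
S_43 = 43/2 × (-478) = -10277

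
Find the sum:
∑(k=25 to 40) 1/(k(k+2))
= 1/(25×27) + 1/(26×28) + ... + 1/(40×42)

Partial fractions: 1/(k(k+2)) = (1/2)[1/k - 1/(k+2)]
Telescoping leaves the first two and last two terms:
= (1/2)[1/25 + 1/26 - 1/41 - 1/42]
= 4234/279825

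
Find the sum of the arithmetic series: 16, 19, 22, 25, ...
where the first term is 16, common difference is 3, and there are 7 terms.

Sₙ = n/2 × (first + last)
Last term = a + (n-1)d = 16 + (7-1)×3 = 34
S_7 = 7/2 × (16 + 34)
S_7 = 7/2 × 50 = 175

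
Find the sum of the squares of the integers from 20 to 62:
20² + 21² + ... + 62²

Use ∑_{k=1}^{n} k² = n(n+1)(2n+1)/6, then subtract the first 19 terms.
∑_{k=1}^{62} k² = 62×63×125/6 = 81375
∑_{k=1}^{19} k² = 19×20×39/6 = 2470
∑_{k=20}^{62} k² = 81375 - 2470 = 78905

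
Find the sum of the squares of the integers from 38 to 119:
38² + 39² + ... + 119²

Use ∑_{k=1}^{n} k² = n(n+1)(2n+1)/6, then subtract the first 37 terms.
∑_{k=1}^{119} k² = 119×120×239/6 = 568820
∑_{k=1}^{37} k² = 37×38×75/6 = 17575
∑_{k=38}^{119} k² = 568820 - 17575 = 551245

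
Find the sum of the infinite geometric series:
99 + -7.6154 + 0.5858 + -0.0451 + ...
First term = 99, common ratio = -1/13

For |r| < 1, S = a / (1 - r)
S = 99 / (1 - (-1/13))
S = 99 / (14/13)
S = 1287/14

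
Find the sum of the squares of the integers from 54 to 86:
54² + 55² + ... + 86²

Use ∑_{k=1}^{n} k² = n(n+1)(2n+1)/6, then subtract the first 53 terms.
∑_{k=1}^{86} k² = 86×87×173/6 = 215731
∑_{k=1}^{53} k² = 53×54×107/6 = 51039
∑_{k=54}^{86} k² = 215731 - 51039 = 164692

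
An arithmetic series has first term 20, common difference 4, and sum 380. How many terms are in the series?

Using S = n/2 × [2a + (n-1)d]
380 = n/2 × [2(20) + (n-1)(4)]
380 = n/2 × [40 + 4n - 4]
760 = n × [36 + 4n]
4n² + (36)n - 760 = 0
Discriminant: Δ = (36)² - 4(4)(-760) = 1296 + 12160 = 13456
√Δ = 116
n = [-(36) + √Δ] / (2·4) = (-36 + 116) / 8 = 80 / 8 = 10
(The negative root is discarded since n must be a positive integer.)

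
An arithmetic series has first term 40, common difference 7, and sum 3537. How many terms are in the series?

Using S = n/2 × [2a + (n-1)d]
3537 = n/2 × [2(40) + (n-1)(7)]
3537 = n/2 × [80 + 7n - 7]
7074 = n × [73 + 7n]
7n² + (73)n - 7074 = 0
Discriminant: Δ = (73)² - 4(7)(-7074) = 5329 + 198072 = 203401
√Δ = 451
n = [-(73) + √Δ] / (2·7) = (-73 + 451) / 14 = 378 / 14 = 27
(The negative root is discarded since n must be a positive integer.)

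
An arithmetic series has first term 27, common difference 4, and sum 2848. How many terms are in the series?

Using S = n/2 × [2a + (n-1)d]
2848 = n/2 × [2(27) + (n-1)(4)]
2848 = n/2 × [54 + 4n - 4]
5696 = n × [50 + 4n]
4n² + (50)n - 5696 = 0
Discriminant: Δ = (50)² - 4(4)(-5696) = 2500 + 91136 = 93636
√Δ = 306
n = [-(50) + √Δ] / (2·4) = (-50 + 306) / 8 = 256 / 8 = 32
(The negative root is discarded since n must be a positive integer.)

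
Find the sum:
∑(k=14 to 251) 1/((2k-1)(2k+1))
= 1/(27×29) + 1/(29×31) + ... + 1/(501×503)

Partial fractions: 1/((2k-1)(2k+1)) = (1/2)[1/(2k-1) - 1/(2k+1)]
The series telescopes:
= (1/2)[1/27 - 1/503]
= 238/13581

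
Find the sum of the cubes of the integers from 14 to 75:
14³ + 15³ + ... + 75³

Use ∑_{k=1}^{n} k³ = [n(n+1)/2]², then subtract the first 13 terms.
∑_{k=1}^{75} k³ = [75×76/2]² = 2850² = 8122500
∑_{k=1}^{13} k³ = [13×14/2]² = 91² = 8281
∑_{k=14}^{75} k³ = 8122500 - 8281 = 8114219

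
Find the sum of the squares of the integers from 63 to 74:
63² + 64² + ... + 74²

Use ∑_{k=1}^{n} k² = n(n+1)(2n+1)/6, then subtract the first 62 terms.
∑_{k=1}^{74} k² = 74×75×149/6 = 137825
∑_{k=1}^{62} k² = 62×63×125/6 = 81375
∑_{k=63}^{74} k² = 137825 - 81375 = 56450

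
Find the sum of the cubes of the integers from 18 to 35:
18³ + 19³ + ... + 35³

Use ∑_{k=1}^{n} k³ = [n(n+1)/2]², then subtract the first 17 terms.
∑_{k=1}^{35} k³ = [35×36/2]² = 630² = 396900
∑_{k=1}^{17} k³ = [17×18/2]² = 153² = 23409
∑_{k=18}^{35} k³ = 396900 - 23409 = 373491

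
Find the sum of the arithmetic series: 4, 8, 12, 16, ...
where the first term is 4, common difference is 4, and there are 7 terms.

Sₙ = n/2 × (first + last)
Last term = a + (n-1)d = 4 + (7-1)×4 = 28
S_7 = 7/2 × (4 + 28)
S_7 = 7/2 × 32 = 112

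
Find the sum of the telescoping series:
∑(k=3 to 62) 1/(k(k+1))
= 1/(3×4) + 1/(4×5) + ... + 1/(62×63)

Partial fractions: 1/(k(k+1)) = 1/k - 1/(k+1)
The series telescopes:
= (1/3 - 1/4) + (1/4 - 1/5) + ... + (1/62 - 1/63)
= 1/3 - 1/63
= 20/63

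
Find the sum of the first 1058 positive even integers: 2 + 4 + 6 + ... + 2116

Sum of first n even numbers = n(n+1)
= 1058×1059
= 1120422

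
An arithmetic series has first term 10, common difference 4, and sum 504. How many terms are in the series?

Using S = n/2 × [2a + (n-1)d]
504 = n/2 × [2(10) + (n-1)(4)]
504 = n/2 × [20 + 4n - 4]
1008 = n × [16 + 4n]
4n² + (16)n - 1008 = 0
Discriminant: Δ = (16)² - 4(4)(-1008) = 256 + 16128 = 16384
√Δ = 128
n = [-(16) + √Δ] / (2·4) = (-16 + 128) / 8 = 112 / 8 = 14
(The negative root is discarded since n must be a positive integer.)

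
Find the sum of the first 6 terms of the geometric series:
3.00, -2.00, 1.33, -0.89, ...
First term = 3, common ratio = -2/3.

Sₙ = a(1 - rⁿ) / (1 - r)
S_6 = 3(1 - (-2/3)^6) / (1 - (-2/3))
S_6 = 3(1 - (64/729)) / (5/3)
S_6 = 133/81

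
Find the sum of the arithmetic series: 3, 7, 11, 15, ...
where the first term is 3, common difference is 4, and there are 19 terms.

Sₙ = n/2 × (first + last)
Last term = a + (n-1)d = 3 + (19-1)×4 = 75
S_19 = 19/2 × (3 + 75)
S_19 = 19/2 × 78 = 741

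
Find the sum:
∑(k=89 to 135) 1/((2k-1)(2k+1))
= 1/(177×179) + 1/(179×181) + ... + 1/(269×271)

Partial fractions: 1/((2k-1)(2k+1)) = (1/2)[1/(2k-1) - 1/(2k+1)]
The series telescopes:
= (1/2)[1/177 - 1/271]
= 47/47967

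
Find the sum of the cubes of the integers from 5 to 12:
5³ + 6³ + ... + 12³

Use ∑_{k=1}^{n} k³ = [n(n+1)/2]², then subtract the first 4 terms.
∑_{k=1}^{12} k³ = [12×13/2]² = 78² = 6084
∑_{k=1}^{4} k³ = [4×5/2]² = 10² = 100
∑_{k=5}^{12} k³ = 6084 - 100 = 5984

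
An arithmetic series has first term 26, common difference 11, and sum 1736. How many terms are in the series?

Using S = n/2 × [2a + (n-1)d]
1736 = n/2 × [2(26) + (n-1)(11)]
1736 = n/2 × [52 + 11n - 11]
3472 = n × [41 + 11n]
11n² + (41)n - 3472 = 0
Discriminant: Δ = (41)² - 4(11)(-3472) = 1681 + 152768 = 154449
√Δ = 393
n = [-(41) + √Δ] / (2·11) = (-41 + 393) / 22 = 352 / 22 = 16
(The negative root is discarded since n must be a positive integer.)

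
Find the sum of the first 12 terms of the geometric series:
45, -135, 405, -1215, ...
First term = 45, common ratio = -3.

Sₙ = a(1 - rⁿ) / (1 - r)
S_12 = 45(1 - (-3)^12) / (1 - (-3))
S_12 = 45(1 - 531441) / (4)
S_12 = -5978700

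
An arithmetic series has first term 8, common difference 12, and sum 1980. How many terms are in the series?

Using S = n/2 × [2a + (n-1)d]
1980 = n/2 × [2(8) + (n-1)(12)]
1980 = n/2 × [16 + 12n - 12]
3960 = n × [4 + 12n]
12n² + (4)n - 3960 = 0
Discriminant: Δ = (4)² - 4(12)(-3960) = 16 + 190080 = 190096
√Δ = 436
n = [-(4) + √Δ] / (2·12) = (-4 + 436) / 24 = 432 / 24 = 18
(The negative root is discarded since n must be a positive integer.)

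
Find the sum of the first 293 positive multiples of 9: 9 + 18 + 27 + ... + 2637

Factor out 9: = 9(1 + 2 + ... + 293) = 9 × n(n+1)/2
= 9 × 293×294/2
= 9 × 43071
= 387639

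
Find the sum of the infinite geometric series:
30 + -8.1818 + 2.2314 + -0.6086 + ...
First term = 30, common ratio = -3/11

For |r| < 1, S = a / (1 - r)
S = 30 / (1 - (-3/11))
S = 30 / (14/11)
S = 165/7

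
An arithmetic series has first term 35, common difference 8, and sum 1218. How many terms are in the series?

Using S = n/2 × [2a + (n-1)d]
1218 = n/2 × [2(35) + (n-1)(8)]
1218 = n/2 × [70 + 8n - 8]
2436 = n × [62 + 8n]
8n² + (62)n - 2436 = 0
Discriminant: Δ = (62)² - 4(8)(-2436) = 3844 + 77952 = 81796
√Δ = 286
n = [-(62) + √Δ] / (2·8) = (-62 + 286) / 16 = 224 / 16 = 14
(The negative root is discarded since n must be a positive integer.)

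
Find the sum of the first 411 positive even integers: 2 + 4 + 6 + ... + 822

Sum of first n even numbers = n(n+1)
= 411×412
= 169332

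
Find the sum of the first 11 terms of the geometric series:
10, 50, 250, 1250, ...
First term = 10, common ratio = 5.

Sₙ = a(1 - rⁿ) / (1 - r)
S_11 = 10(1 - 5^11) / (1 - 5)
S_11 = 10(1 - 48828125) / (-4)
S_11 = 122070310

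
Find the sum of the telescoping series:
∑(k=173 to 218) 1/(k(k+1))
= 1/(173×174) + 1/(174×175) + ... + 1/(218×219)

Partial fractions: 1/(k(k+1)) = 1/k - 1/(k+1)
The series telescopes:
= (1/173 - 1/174) + (1/174 - 1/175) + ... + (1/218 - 1/219)
= 1/173 - 1/219
= 46/37887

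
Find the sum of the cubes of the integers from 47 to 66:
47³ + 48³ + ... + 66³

Use ∑_{k=1}^{n} k³ = [n(n+1)/2]², then subtract the first 46 terms.
∑_{k=1}^{66} k³ = [66×67/2]² = 2211² = 4888521
∑_{k=1}^{46} k³ = [46×47/2]² = 1081² = 1168561
∑_{k=47}^{66} k³ = 4888521 - 1168561 = 3719960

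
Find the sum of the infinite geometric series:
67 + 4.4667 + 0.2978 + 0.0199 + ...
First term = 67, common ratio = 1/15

For |r| < 1, S = a / (1 - r)
S = 67 / (1 - (1/15))
S = 67 / (14/15)
S = 1005/14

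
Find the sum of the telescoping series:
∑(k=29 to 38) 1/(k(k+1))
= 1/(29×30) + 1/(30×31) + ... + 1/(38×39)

Partial fractions: 1/(k(k+1)) = 1/k - 1/(k+1)
The series telescopes:
= (1/29 - 1/30) + (1/30 - 1/31) + ... + (1/38 - 1/39)
= 1/29 - 1/39
= 10/1131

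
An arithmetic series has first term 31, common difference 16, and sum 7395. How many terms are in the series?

Using S = n/2 × [2a + (n-1)d]
7395 = n/2 × [2(31) + (n-1)(16)]
7395 = n/2 × [62 + 16n - 16]
14790 = n × [46 + 16n]
16n² + (46)n - 14790 = 0
Discriminant: Δ = (46)² - 4(16)(-14790) = 2116 + 946560 = 948676
√Δ = 974
n = [-(46) + √Δ] / (2·16) = (-46 + 974) / 32 = 928 / 32 = 29
(The negative root is discarded since n must be a positive integer.)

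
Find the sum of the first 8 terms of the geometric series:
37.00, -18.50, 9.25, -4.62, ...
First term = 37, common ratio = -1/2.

Sₙ = a(1 - rⁿ) / (1 - r)
S_8 = 37(1 - (-1/2)^8) / (1 - (-1/2))
S_8 = 37(1 - (1/256)) / (3/2)
S_8 = 3145/128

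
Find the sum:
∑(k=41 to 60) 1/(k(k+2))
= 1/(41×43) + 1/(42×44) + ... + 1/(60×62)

Partial fractions: 1/(k(k+2)) = (1/2)[1/k - 1/(k+2)]
Telescoping leaves the first two and last two terms:
= (1/2)[1/41 + 1/42 - 1/61 - 1/62]
= 25525/3256302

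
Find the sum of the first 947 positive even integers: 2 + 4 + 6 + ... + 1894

Sum of first n even numbers = n(n+1)
= 947×948
= 897756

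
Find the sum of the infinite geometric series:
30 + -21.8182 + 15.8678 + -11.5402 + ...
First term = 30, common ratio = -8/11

For |r| < 1, S = a / (1 - r)
S = 30 / (1 - (-8/11))
S = 30 / (19/11)
S = 330/19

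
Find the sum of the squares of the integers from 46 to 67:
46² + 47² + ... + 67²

Use ∑_{k=1}^{n} k² = n(n+1)(2n+1)/6, then subtract the first 45 terms.
∑_{k=1}^{67} k² = 67×68×135/6 = 102510
∑_{k=1}^{45} k² = 45×46×91/6 = 31395
∑_{k=46}^{67} k² = 102510 - 31395 = 71115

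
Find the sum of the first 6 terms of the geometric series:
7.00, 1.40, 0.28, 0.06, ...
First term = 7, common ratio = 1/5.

Sₙ = a(1 - rⁿ) / (1 - r)
S_6 = 7(1 - (1/5)^6) / (1 - (1/5))
S_6 = 7(1 - (1/15625)) / (4/5)
S_6 = 27342/3125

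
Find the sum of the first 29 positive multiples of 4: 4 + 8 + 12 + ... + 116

Factor out 4: = 4(1 + 2 + ... + 29) = 4 × n(n+1)/2
= 4 × 29×30/2
= 4 × 435
= 1740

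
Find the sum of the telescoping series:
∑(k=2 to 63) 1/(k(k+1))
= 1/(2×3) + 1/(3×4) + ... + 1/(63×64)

Partial fractions: 1/(k(k+1)) = 1/k - 1/(k+1)
The series telescopes:
= (1/2 - 1/3) + (1/3 - 1/4) + ... + (1/63 - 1/64)
= 1/2 - 1/64
= 31/64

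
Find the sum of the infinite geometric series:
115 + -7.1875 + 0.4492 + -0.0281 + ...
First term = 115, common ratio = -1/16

For |r| < 1, S = a / (1 - r)
S = 115 / (1 - (-1/16))
S = 115 / (17/16)
S = 1840/17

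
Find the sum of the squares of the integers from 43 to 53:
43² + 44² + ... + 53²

Use ∑_{k=1}^{n} k² = n(n+1)(2n+1)/6, then subtract the first 42 terms.
∑_{k=1}^{53} k² = 53×54×107/6 = 51039
∑_{k=1}^{42} k² = 42×43×85/6 = 25585
∑_{k=43}^{53} k² = 51039 - 25585 = 25454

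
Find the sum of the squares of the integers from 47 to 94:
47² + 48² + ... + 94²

Use ∑_{k=1}^{n} k² = n(n+1)(2n+1)/6, then subtract the first 46 terms.
∑_{k=1}^{94} k² = 94×95×189/6 = 281295
∑_{k=1}^{46} k² = 46×47×93/6 = 33511
∑_{k=47}^{94} k² = 281295 - 33511 = 247784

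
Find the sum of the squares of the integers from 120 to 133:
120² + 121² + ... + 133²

Use ∑_{k=1}^{n} k² = n(n+1)(2n+1)/6, then subtract the first 119 terms.
∑_{k=1}^{133} k² = 133×134×267/6 = 793079
∑_{k=1}^{119} k² = 119×120×239/6 = 568820
∑_{k=120}^{133} k² = 793079 - 568820 = 224259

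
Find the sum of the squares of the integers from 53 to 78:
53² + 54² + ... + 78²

Use ∑_{k=1}^{n} k² = n(n+1)(2n+1)/6, then subtract the first 52 terms.
∑_{k=1}^{78} k² = 78×79×157/6 = 161239
∑_{k=1}^{52} k² = 52×53×105/6 = 48230
∑_{k=53}^{78} k² = 161239 - 48230 = 113009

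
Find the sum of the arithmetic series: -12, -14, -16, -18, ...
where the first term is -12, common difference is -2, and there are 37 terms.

Sₙ = n/2 × (first + last)
Last term = a + (n-1)d = -12 + (37-1)×(-2) = -84
S_37 = 37/2 × (-12 + (-84))
S_37 = 37/2 × (-96) = -1776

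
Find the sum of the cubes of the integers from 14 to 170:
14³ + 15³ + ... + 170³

Use ∑_{k=1}^{n} k³ = [n(n+1)/2]², then subtract the first 13 terms.
∑_{k=1}^{170} k³ = [170×171/2]² = 14535² = 211266225
∑_{k=1}^{13} k³ = [13×14/2]² = 91² = 8281
∑_{k=14}^{170} k³ = 211266225 - 8281 = 211257944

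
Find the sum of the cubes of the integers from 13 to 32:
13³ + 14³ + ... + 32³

Use ∑_{k=1}^{n} k³ = [n(n+1)/2]², then subtract the first 12 terms.
∑_{k=1}^{32} k³ = [32×33/2]² = 528² = 278784
∑_{k=1}^{12} k³ = [12×13/2]² = 78² = 6084
∑_{k=13}^{32} k³ = 278784 - 6084 = 272700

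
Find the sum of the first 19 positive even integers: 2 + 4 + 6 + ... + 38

Sum of first n even numbers = n(n+1)
= 19×20
= 380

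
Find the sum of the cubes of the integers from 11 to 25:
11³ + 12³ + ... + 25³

Use ∑_{k=1}^{n} k³ = [n(n+1)/2]², then subtract the first 10 terms.
∑_{k=1}^{25} k³ = [25×26/2]² = 325² = 105625
∑_{k=1}^{10} k³ = [10×11/2]² = 55² = 3025
∑_{k=11}^{25} k³ = 105625 - 3025 = 102600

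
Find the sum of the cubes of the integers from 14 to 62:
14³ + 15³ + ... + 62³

Use ∑_{k=1}^{n} k³ = [n(n+1)/2]², then subtract the first 13 terms.
∑_{k=1}^{62} k³ = [62×63/2]² = 1953² = 3814209
∑_{k=1}^{13} k³ = [13×14/2]² = 91² = 8281
∑_{k=14}^{62} k³ = 3814209 - 8281 = 3805928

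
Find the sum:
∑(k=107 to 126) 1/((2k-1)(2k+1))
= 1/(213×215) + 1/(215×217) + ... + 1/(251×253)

Partial fractions: 1/((2k-1)(2k+1)) = (1/2)[1/(2k-1) - 1/(2k+1)]
The series telescopes:
= (1/2)[1/213 - 1/253]
= 20/53889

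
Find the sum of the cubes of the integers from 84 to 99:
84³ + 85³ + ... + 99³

Use ∑_{k=1}^{n} k³ = [n(n+1)/2]², then subtract the first 83 terms.
∑_{k=1}^{99} k³ = [99×100/2]² = 4950² = 24502500
∑_{k=1}^{83} k³ = [83×84/2]² = 3486² = 12152196
∑_{k=84}^{99} k³ = 24502500 - 12152196 = 12350304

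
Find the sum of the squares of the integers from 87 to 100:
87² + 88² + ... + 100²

Use ∑_{k=1}^{n} k² = n(n+1)(2n+1)/6, then subtract the first 86 terms.
∑_{k=1}^{100} k² = 100×101×201/6 = 338350
∑_{k=1}^{86} k² = 86×87×173/6 = 215731
∑_{k=87}^{100} k² = 338350 - 215731 = 122619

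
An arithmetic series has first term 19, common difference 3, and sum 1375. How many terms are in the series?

Using S = n/2 × [2a + (n-1)d]
1375 = n/2 × [2(19) + (n-1)(3)]
1375 = n/2 × [38 + 3n - 3]
2750 = n × [35 + 3n]
3n² + (35)n - 2750 = 0
Discriminant: Δ = (35)² - 4(3)(-2750) = 1225 + 33000 = 34225
√Δ = 185
n = [-(35) + √Δ] / (2·3) = (-35 + 185) / 6 = 150 / 6 = 25
(The negative root is discarded since n must be a positive integer.)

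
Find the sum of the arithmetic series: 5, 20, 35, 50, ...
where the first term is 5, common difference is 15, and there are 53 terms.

Sₙ = n/2 × (first + last)
Last term = a + (n-1)d = 5 + (53-1)×15 = 785
S_53 = 53/2 × (5 + 785)
S_53 = 53/2 × 790 = 20935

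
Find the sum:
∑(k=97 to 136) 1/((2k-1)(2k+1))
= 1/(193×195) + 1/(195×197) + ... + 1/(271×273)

Partial fractions: 1/((2k-1)(2k+1)) = (1/2)[1/(2k-1) - 1/(2k+1)]
The series telescopes:
= (1/2)[1/193 - 1/273]
= 40/52689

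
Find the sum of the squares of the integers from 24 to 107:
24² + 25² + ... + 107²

Use ∑_{k=1}^{n} k² = n(n+1)(2n+1)/6, then subtract the first 23 terms.
∑_{k=1}^{107} k² = 107×108×215/6 = 414090
∑_{k=1}^{23} k² = 23×24×47/6 = 4324
∑_{k=24}^{107} k² = 414090 - 4324 = 409766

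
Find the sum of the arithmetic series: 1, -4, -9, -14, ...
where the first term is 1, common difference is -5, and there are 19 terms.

Sₙ = n/2 × (first + last)
Last term = a + (n-1)d = 1 + (19-1)×(-5) = -89
S_19 = 19/2 × (1 + (-89))
S_19 = 19/2 × (-88) = -836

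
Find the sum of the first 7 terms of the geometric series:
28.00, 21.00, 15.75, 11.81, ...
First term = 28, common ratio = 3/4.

Sₙ = a(1 - rⁿ) / (1 - r)
S_7 = 28(1 - (3/4)^7) / (1 - (3/4))
S_7 = 28(1 - (2187/16384)) / (1/4)
S_7 = 99379/1024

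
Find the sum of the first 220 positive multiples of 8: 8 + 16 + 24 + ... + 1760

Factor out 8: = 8(1 + 2 + ... + 220) = 8 × n(n+1)/2
= 8 × 220×221/2
= 8 × 24310
= 194480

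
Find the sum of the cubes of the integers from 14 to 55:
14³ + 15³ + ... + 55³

Use ∑_{k=1}^{n} k³ = [n(n+1)/2]², then subtract the first 13 terms.
∑_{k=1}^{55} k³ = [55×56/2]² = 1540² = 2371600
∑_{k=1}^{13} k³ = [13×14/2]² = 91² = 8281
∑_{k=14}^{55} k³ = 2371600 - 8281 = 2363319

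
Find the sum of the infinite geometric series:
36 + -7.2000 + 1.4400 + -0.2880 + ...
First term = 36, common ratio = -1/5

For |r| < 1, S = a / (1 - r)
S = 36 / (1 - (-1/5))
S = 36 / (6/5)
S = 30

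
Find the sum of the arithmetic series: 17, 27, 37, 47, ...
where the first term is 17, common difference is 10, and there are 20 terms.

Sₙ = n/2 × (first + last)
Last term = a + (n-1)d = 17 + (20-1)×10 = 207
S_20 = 20/2 × (17 + 207)
S_20 = 20/2 × 224 = 2240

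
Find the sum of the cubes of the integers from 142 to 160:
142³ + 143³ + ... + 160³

Use ∑_{k=1}^{n} k³ = [n(n+1)/2]², then subtract the first 141 terms.
∑_{k=1}^{160} k³ = [160×161/2]² = 12880² = 165894400
∑_{k=1}^{141} k³ = [141×142/2]² = 10011² = 100220121
∑_{k=142}^{160} k³ = 165894400 - 100220121 = 65674279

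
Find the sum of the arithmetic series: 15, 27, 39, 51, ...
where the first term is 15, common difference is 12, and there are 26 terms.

Sₙ = n/2 × (first + last)
Last term = a + (n-1)d = 15 + (26-1)×12 = 315
S_26 = 26/2 × (15 + 315)
S_26 = 26/2 × 330 = 4290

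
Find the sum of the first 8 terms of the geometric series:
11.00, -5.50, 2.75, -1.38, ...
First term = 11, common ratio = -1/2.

Sₙ = a(1 - rⁿ) / (1 - r)
S_8 = 11(1 - (-1/2)^8) / (1 - (-1/2))
S_8 = 11(1 - (1/256)) / (3/2)
S_8 = 935/128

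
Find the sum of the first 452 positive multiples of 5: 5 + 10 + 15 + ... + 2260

Factor out 5: = 5(1 + 2 + ... + 452) = 5 × n(n+1)/2
= 5 × 452×453/2
= 5 × 102378
= 511890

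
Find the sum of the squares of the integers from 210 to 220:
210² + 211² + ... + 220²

Use ∑_{k=1}^{n} k² = n(n+1)(2n+1)/6, then subtract the first 209 terms.
∑_{k=1}^{220} k² = 220×221×441/6 = 3573570
∑_{k=1}^{209} k² = 209×210×419/6 = 3064985
∑_{k=210}^{220} k² = 3573570 - 3064985 = 508585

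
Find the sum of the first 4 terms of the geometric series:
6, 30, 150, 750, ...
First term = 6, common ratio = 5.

Sₙ = a(1 - rⁿ) / (1 - r)
S_4 = 6(1 - 5^4) / (1 - 5)
S_4 = 6(1 - 625) / (-4)
S_4 = 936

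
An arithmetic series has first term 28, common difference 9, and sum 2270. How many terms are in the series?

Using S = n/2 × [2a + (n-1)d]
2270 = n/2 × [2(28) + (n-1)(9)]
2270 = n/2 × [56 + 9n - 9]
4540 = n × [47 + 9n]
9n² + (47)n - 4540 = 0
Discriminant: Δ = (47)² - 4(9)(-4540) = 2209 + 163440 = 165649
√Δ = 407
n = [-(47) + √Δ] / (2·9) = (-47 + 407) / 18 = 360 / 18 = 20
(The negative root is discarded since n must be a positive integer.)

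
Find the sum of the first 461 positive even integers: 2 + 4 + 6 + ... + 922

Sum of first n even numbers = n(n+1)
= 461×462
= 212982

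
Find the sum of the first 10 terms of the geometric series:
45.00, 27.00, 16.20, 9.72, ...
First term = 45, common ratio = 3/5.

Sₙ = a(1 - rⁿ) / (1 - r)
S_10 = 45(1 - (3/5)^10) / (1 - (3/5))
S_10 = 45(1 - (59049/9765625)) / (2/5)
S_10 = 43679592/390625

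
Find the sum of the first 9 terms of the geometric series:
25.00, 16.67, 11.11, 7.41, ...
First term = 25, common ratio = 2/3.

Sₙ = a(1 - rⁿ) / (1 - r)
S_9 = 25(1 - (2/3)^9) / (1 - (2/3))
S_9 = 25(1 - (512/19683)) / (1/3)
S_9 = 479275/6561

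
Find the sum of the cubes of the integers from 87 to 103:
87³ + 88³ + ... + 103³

Use ∑_{k=1}^{n} k³ = [n(n+1)/2]², then subtract the first 86 terms.
∑_{k=1}^{103} k³ = [103×104/2]² = 5356² = 28686736
∑_{k=1}^{86} k³ = [86×87/2]² = 3741² = 13995081
∑_{k=87}^{103} k³ = 28686736 - 13995081 = 14691655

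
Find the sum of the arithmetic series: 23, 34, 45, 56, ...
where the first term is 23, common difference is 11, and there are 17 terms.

Sₙ = n/2 × (first + last)
Last term = a + (n-1)d = 23 + (17-1)×11 = 199
S_17 = 17/2 × (23 + 199)
S_17 = 17/2 × 222 = 1887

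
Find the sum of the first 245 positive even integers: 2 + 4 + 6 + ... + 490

Sum of first n even numbers = n(n+1)
= 245×246
= 60270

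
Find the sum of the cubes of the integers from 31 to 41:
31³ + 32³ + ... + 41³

Use ∑_{k=1}^{n} k³ = [n(n+1)/2]², then subtract the first 30 terms.
∑_{k=1}^{41} k³ = [41×42/2]² = 861² = 741321
∑_{k=1}^{30} k³ = [30×31/2]² = 465² = 216225
∑_{k=31}^{41} k³ = 741321 - 216225 = 525096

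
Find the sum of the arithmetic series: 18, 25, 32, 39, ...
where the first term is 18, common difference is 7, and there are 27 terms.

Sₙ = n/2 × (first + last)
Last term = a + (n-1)d = 18 + (27-1)×7 = 200
S_27 = 27/2 × (18 + 200)
S_27 = 27/2 × 218 = 2943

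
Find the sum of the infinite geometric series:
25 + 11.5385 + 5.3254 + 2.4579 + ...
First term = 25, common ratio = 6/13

For |r| < 1, S = a / (1 - r)
S = 25 / (1 - (6/13))
S = 25 / (7/13)
S = 325/7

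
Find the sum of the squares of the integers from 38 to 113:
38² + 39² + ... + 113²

Use ∑_{k=1}^{n} k² = n(n+1)(2n+1)/6, then subtract the first 37 terms.
∑_{k=1}^{113} k² = 113×114×227/6 = 487369
∑_{k=1}^{37} k² = 37×38×75/6 = 17575
∑_{k=38}^{113} k² = 487369 - 17575 = 469794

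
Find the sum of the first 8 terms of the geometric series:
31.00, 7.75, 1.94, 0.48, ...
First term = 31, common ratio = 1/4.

Sₙ = a(1 - rⁿ) / (1 - r)
S_8 = 31(1 - (1/4)^8) / (1 - (1/4))
S_8 = 31(1 - (1/65536)) / (3/4)
S_8 = 677195/16384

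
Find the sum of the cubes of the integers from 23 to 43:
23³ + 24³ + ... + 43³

Use ∑_{k=1}^{n} k³ = [n(n+1)/2]², then subtract the first 22 terms.
∑_{k=1}^{43} k³ = [43×44/2]² = 946² = 894916
∑_{k=1}^{22} k³ = [22×23/2]² = 253² = 64009
∑_{k=23}^{43} k³ = 894916 - 64009 = 830907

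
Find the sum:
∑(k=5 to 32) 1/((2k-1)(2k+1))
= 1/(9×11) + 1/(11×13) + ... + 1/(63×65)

Partial fractions: 1/((2k-1)(2k+1)) = (1/2)[1/(2k-1) - 1/(2k+1)]
The series telescopes:
= (1/2)[1/9 - 1/65]
= 28/585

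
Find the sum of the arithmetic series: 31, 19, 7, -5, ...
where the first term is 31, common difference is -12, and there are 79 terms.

Sₙ = n/2 × (first + last)
Last term = a + (n-1)d = 31 + (79-1)×(-12) = -905
S_79 = 79/2 × (31 + (-905))
S_79 = 79/2 × (-874) = -34523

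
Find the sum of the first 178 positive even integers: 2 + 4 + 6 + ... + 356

Sum of first n even numbers = n(n+1)
= 178×179
= 31862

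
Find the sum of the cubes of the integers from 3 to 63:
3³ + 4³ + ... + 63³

Use ∑_{k=1}^{n} k³ = [n(n+1)/2]², then subtract the first 2 terms.
∑_{k=1}^{63} k³ = [63×64/2]² = 2016² = 4064256
∑_{k=1}^{2} k³ = [2×3/2]² = 3² = 9
∑_{k=3}^{63} k³ = 4064256 - 9 = 4064247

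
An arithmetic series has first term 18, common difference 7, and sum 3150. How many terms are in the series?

Using S = n/2 × [2a + (n-1)d]
3150 = n/2 × [2(18) + (n-1)(7)]
3150 = n/2 × [36 + 7n - 7]
6300 = n × [29 + 7n]
7n² + (29)n - 6300 = 0
Discriminant: Δ = (29)² - 4(7)(-6300) = 841 + 176400 = 177241
√Δ = 421
n = [-(29) + √Δ] / (2·7) = (-29 + 421) / 14 = 392 / 14 = 28
(The negative root is discarded since n must be a positive integer.)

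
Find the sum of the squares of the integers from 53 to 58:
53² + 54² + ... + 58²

Use ∑_{k=1}^{n} k² = n(n+1)(2n+1)/6, then subtract the first 52 terms.
∑_{k=1}^{58} k² = 58×59×117/6 = 66729
∑_{k=1}^{52} k² = 52×53×105/6 = 48230
∑_{k=53}^{58} k² = 66729 - 48230 = 18499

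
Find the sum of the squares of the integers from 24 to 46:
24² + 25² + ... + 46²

Use ∑_{k=1}^{n} k² = n(n+1)(2n+1)/6, then subtract the first 23 terms.
∑_{k=1}^{46} k² = 46×47×93/6 = 33511
∑_{k=1}^{23} k² = 23×24×47/6 = 4324
∑_{k=24}^{46} k² = 33511 - 4324 = 29187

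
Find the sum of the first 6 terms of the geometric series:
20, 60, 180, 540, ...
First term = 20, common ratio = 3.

Sₙ = a(1 - rⁿ) / (1 - r)
S_6 = 20(1 - 3^6) / (1 - 3)
S_6 = 20(1 - 729) / (-2)
S_6 = 7280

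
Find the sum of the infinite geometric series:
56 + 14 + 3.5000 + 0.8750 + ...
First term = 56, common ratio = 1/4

For |r| < 1, S = a / (1 - r)
S = 56 / (1 - (1/4))
S = 56 / (3/4)
S = 224/3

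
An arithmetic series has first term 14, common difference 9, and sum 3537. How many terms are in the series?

Using S = n/2 × [2a + (n-1)d]
3537 = n/2 × [2(14) + (n-1)(9)]
3537 = n/2 × [28 + 9n - 9]
7074 = n × [19 + 9n]
9n² + (19)n - 7074 = 0
Discriminant: Δ = (19)² - 4(9)(-7074) = 361 + 254664 = 255025
√Δ = 505
n = [-(19) + √Δ] / (2·9) = (-19 + 505) / 18 = 486 / 18 = 27
(The negative root is discarded since n must be a positive integer.)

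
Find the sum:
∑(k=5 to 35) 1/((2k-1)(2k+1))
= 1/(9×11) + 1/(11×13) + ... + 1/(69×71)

Partial fractions: 1/((2k-1)(2k+1)) = (1/2)[1/(2k-1) - 1/(2k+1)]
The series telescopes:
= (1/2)[1/9 - 1/71]
= 31/639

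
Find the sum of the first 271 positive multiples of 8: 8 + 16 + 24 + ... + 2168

Factor out 8: = 8(1 + 2 + ... + 271) = 8 × n(n+1)/2
= 8 × 271×272/2
= 8 × 36856
= 294848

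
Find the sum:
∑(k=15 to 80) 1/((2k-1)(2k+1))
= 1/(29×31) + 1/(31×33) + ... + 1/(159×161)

Partial fractions: 1/((2k-1)(2k+1)) = (1/2)[1/(2k-1) - 1/(2k+1)]
The series telescopes:
= (1/2)[1/29 - 1/161]
= 66/4669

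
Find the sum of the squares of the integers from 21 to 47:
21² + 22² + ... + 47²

Use ∑_{k=1}^{n} k² = n(n+1)(2n+1)/6, then subtract the first 20 terms.
∑_{k=1}^{47} k² = 47×48×95/6 = 35720
∑_{k=1}^{20} k² = 20×21×41/6 = 2870
∑_{k=21}^{47} k² = 35720 - 2870 = 32850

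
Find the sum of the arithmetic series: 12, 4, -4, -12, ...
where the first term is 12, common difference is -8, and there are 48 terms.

Sₙ = n/2 × (first + last)
Last term = a + (n-1)d = 12 + (48-1)×(-8) = -364
S_48 = 48/2 × (12 + (-364))
S_48 = 48/2 × (-352) = -8448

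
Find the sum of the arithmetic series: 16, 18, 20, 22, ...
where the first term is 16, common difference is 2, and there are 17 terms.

Sₙ = n/2 × (first + last)
Last term = a + (n-1)d = 16 + (17-1)×2 = 48
S_17 = 17/2 × (16 + 48)
S_17 = 17/2 × 64 = 544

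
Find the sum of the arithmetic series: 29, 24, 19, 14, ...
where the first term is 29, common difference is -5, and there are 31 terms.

Sₙ = n/2 × (first + last)
Last term = a + (n-1)d = 29 + (31-1)×(-5) = -121
S_31 = 31/2 × (29 + (-121))
S_31 = 31/2 × (-92) = -1426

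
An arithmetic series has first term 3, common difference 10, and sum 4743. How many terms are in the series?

Using S = n/2 × [2a + (n-1)d]
4743 = n/2 × [2(3) + (n-1)(10)]
4743 = n/2 × [6 + 10n - 10]
9486 = n × [-4 + 10n]
10n² + (-4)n - 9486 = 0
Discriminant: Δ = (-4)² - 4(10)(-9486) = 16 + 379440 = 379456
√Δ = 616
n = [-(-4) + √Δ] / (2·10) = (4 + 616) / 20 = 620 / 20 = 31
(The negative root is discarded since n must be a positive integer.)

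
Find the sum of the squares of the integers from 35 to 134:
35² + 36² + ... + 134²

Use ∑_{k=1}^{n} k² = n(n+1)(2n+1)/6, then subtract the first 34 terms.
∑_{k=1}^{134} k² = 134×135×269/6 = 811035
∑_{k=1}^{34} k² = 34×35×69/6 = 13685
∑_{k=35}^{134} k² = 811035 - 13685 = 797350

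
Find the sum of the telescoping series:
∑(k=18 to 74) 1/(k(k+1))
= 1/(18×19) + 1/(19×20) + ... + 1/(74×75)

Partial fractions: 1/(k(k+1)) = 1/k - 1/(k+1)
The series telescopes:
= (1/18 - 1/19) + (1/19 - 1/20) + ... + (1/74 - 1/75)
= 1/18 - 1/75
= 19/450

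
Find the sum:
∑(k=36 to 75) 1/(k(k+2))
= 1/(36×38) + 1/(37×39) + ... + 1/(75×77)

Partial fractions: 1/(k(k+2)) = (1/2)[1/k - 1/(k+2)]
Telescoping leaves the first two and last two terms:
= (1/2)[1/36 + 1/37 - 1/76 - 1/77]
= 27925/1948716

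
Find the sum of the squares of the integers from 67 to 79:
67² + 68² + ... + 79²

Use ∑_{k=1}^{n} k² = n(n+1)(2n+1)/6, then subtract the first 66 terms.
∑_{k=1}^{79} k² = 79×80×159/6 = 167480
∑_{k=1}^{66} k² = 66×67×133/6 = 98021
∑_{k=67}^{79} k² = 167480 - 98021 = 69459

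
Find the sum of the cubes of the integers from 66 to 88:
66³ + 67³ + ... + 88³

Use ∑_{k=1}^{n} k³ = [n(n+1)/2]², then subtract the first 65 terms.
∑_{k=1}^{88} k³ = [88×89/2]² = 3916² = 15335056
∑_{k=1}^{65} k³ = [65×66/2]² = 2145² = 4601025
∑_{k=66}^{88} k³ = 15335056 - 4601025 = 10734031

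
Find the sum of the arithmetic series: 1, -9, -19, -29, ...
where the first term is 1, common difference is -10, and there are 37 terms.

Sₙ = n/2 × (first + last)
Last term = a + (n-1)d = 1 + (37-1)×(-10) = -359
S_37 = 37/2 × (1 + (-359))
S_37 = 37/2 × (-358) = -6623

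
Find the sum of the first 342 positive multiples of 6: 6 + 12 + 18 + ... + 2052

Factor out 6: = 6(1 + 2 + ... + 342) = 6 × n(n+1)/2
= 6 × 342×343/2
= 6 × 58653
= 351918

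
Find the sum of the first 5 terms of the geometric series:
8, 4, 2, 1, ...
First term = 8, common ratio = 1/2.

Sₙ = a(1 - rⁿ) / (1 - r)
S_5 = 8(1 - (1/2)^5) / (1 - (1/2))
S_5 = 8(1 - (1/32)) / (1/2)
S_5 = 31/2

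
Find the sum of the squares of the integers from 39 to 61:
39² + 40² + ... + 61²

Use ∑_{k=1}^{n} k² = n(n+1)(2n+1)/6, then subtract the first 38 terms.
∑_{k=1}^{61} k² = 61×62×123/6 = 77531
∑_{k=1}^{38} k² = 38×39×77/6 = 19019
∑_{k=39}^{61} k² = 77531 - 19019 = 58512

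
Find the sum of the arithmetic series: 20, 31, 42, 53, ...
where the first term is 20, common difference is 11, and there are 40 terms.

Sₙ = n/2 × (first + last)
Last term = a + (n-1)d = 20 + (40-1)×11 = 449
S_40 = 40/2 × (20 + 449)
S_40 = 40/2 × 469 = 9380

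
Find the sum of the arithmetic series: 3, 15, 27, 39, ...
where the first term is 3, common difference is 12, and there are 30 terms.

Sₙ = n/2 × (first + last)
Last term = a + (n-1)d = 3 + (30-1)×12 = 351
S_30 = 30/2 × (3 + 351)
S_30 = 30/2 × 354 = 5310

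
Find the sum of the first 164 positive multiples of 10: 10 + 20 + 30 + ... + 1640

Factor out 10: = 10(1 + 2 + ... + 164) = 10 × n(n+1)/2
= 10 × 164×165/2
= 10 × 13530
= 135300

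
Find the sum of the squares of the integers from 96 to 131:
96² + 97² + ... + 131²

Use ∑_{k=1}^{n} k² = n(n+1)(2n+1)/6, then subtract the first 95 terms.
∑_{k=1}^{131} k² = 131×132×263/6 = 757966
∑_{k=1}^{95} k² = 95×96×191/6 = 290320
∑_{k=96}^{131} k² = 757966 - 290320 = 467646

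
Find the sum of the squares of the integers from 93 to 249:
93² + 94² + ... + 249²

Use ∑_{k=1}^{n} k² = n(n+1)(2n+1)/6, then subtract the first 92 terms.
∑_{k=1}^{249} k² = 249×250×499/6 = 5177125
∑_{k=1}^{92} k² = 92×93×185/6 = 263810
∑_{k=93}^{249} k² = 5177125 - 263810 = 4913315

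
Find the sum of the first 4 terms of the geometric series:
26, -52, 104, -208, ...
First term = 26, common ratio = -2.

Sₙ = a(1 - rⁿ) / (1 - r)
S_4 = 26(1 - (-2)^4) / (1 - (-2))
S_4 = 26(1 - 16) / (3)
S_4 = -130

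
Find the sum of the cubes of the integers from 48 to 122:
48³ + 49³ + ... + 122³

Use ∑_{k=1}^{n} k³ = [n(n+1)/2]², then subtract the first 47 terms.
∑_{k=1}^{122} k³ = [122×123/2]² = 7503² = 56295009
∑_{k=1}^{47} k³ = [47×48/2]² = 1128² = 1272384
∑_{k=48}^{122} k³ = 56295009 - 1272384 = 55022625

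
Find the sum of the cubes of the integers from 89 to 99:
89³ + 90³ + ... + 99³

Use ∑_{k=1}^{n} k³ = [n(n+1)/2]², then subtract the first 88 terms.
∑_{k=1}^{99} k³ = [99×100/2]² = 4950² = 24502500
∑_{k=1}^{88} k³ = [88×89/2]² = 3916² = 15335056
∑_{k=89}^{99} k³ = 24502500 - 15335056 = 9167444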